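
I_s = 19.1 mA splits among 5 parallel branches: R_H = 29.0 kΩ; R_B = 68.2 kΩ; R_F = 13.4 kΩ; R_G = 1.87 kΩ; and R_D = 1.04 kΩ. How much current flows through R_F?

I ≈ 0.880 mA

Conductances: ΣG = 1/29.0 + 1/68.2 + 1/13.4 + 1/1.87 + 1/1.04 = 1.620 (1/kΩ).
Current divider: I(R_F) = I_s · G_k/ΣG = 19.1 × (0.07463/1.620) = 19.1 × 0.04606 = 0.8798 mA.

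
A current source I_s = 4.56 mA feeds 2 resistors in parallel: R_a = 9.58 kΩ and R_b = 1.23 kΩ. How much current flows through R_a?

For two parallel branches, I_k = I_s · (other R)/(sum of R).
So I = 4.56 × 1.23/10.81 = 0.5189 mA.

I ≈ 0.519 mA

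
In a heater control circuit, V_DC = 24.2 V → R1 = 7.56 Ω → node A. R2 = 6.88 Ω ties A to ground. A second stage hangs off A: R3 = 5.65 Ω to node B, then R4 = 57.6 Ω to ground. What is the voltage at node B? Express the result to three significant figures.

Looking into the second stage from A: R3 + R4 = 63.25 Ω appears in parallel with R2.
Effective lower resistance at A: R2 ‖ 63.25 = 6.205 Ω.
V_A = 24.2 × 6.205/(7.56 + 6.205) = 10.91 V.
V_B = V_A × 0.9107 = 9.934 V.

V_B ≈ 9.93 V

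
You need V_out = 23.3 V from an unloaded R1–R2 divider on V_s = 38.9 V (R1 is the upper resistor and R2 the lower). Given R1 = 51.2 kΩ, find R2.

Required fraction k = V_out/V_s = 0.5990.
So R2 = R1 · V_out/(V_s − V_out) = 51.2 × 23.3/(38.9 − 23.3) = 51.2 × 1.494 = 76.47 kΩ.

R2 ≈ 76.5 kΩ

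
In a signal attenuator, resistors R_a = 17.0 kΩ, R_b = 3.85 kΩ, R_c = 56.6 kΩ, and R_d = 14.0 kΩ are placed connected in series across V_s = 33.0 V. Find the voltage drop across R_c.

V ≈ 20.4 V

Total series resistance ΣR = 17.0 + 3.85 + 56.6 + 14.0 = 91.45 kΩ.
By the voltage-divider rule, V = 33.0 × 56.60/91.45 = 20.42 V.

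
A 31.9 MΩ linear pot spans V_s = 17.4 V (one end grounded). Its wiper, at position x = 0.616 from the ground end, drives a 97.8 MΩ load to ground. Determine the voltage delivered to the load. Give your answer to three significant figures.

V_out ≈ 9.95 V

Lower segment x·R_p = 19.65 MΩ; upper segment (1−x)·R_p = 12.25 MΩ.
(x·R_p) ‖ R_L = 16.36 MΩ.
V_out = 17.4 × 16.36/(12.25 + 16.36) = 9.951 V.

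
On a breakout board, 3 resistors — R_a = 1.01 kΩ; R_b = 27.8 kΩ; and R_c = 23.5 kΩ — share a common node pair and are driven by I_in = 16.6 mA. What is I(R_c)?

I ≈ 0.661 mA

Total conductance ΣG = 1/1.01 + 1/27.8 + 1/23.5 = 1.069 (units of 1/kΩ).
Current divider: I(R_c) = I_in · G_k/ΣG = 16.6 × (0.04255/1.069) = 16.6 × 0.03982 = 0.6610 mA.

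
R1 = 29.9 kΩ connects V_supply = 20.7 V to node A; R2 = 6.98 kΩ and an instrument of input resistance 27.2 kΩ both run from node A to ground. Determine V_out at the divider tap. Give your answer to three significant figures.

V_out ≈ 3.24 V

R2 ‖ R_L = (6.98 × 27.2)/(6.98 + 27.2) = 5.555 kΩ.
Voltage divider with the loaded lower leg: V_out = 20.7 × 5.555/(29.9 + 5.555) = 20.7 × 0.1567 = 3.243 V.
(Unloaded it would be 3.92 V; the load pulls it down.)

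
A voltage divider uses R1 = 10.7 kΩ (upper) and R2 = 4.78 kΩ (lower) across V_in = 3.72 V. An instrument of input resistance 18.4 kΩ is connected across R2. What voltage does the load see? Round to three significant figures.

R2 ‖ R_L = (4.78 × 18.4)/(4.78 + 18.4) = 3.794 kΩ.
Now apply the divider: V_out = 3.72 × 0.2618 = 0.9738 V.

V_out ≈ 0.974 V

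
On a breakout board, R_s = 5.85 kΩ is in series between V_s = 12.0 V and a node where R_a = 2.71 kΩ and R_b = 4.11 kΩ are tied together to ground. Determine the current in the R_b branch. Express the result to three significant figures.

Combine the parallel branches: R_p = (1/2.71 + 1/4.11)⁻¹ = 1.633 kΩ.
V_A by voltage divider: V_A = 12.0 × 1.633/(5.85 + 1.633) = 2.619 V.
I(R_b) = V_A / R_b = 2.619/4.11 = 0.6372 mA.
(Check via current divider: I_total = 1.604 mA; share G_k/ΣG = 0.3974 → same result.)

I ≈ 0.637 mA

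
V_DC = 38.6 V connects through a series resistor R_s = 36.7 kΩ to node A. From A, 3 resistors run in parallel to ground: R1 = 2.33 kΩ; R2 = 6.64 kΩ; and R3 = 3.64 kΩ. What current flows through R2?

Parallel bank: R_p = 1/(1/2.33 + 1/6.64 + 1/3.64) = 1.170 kΩ.
V_A = 38.6 × 1.170/37.87 = 1.193 V.
Branch current I = V_A/R2 = 1.193/6.64 = 0.1796 mA.

I ≈ 0.180 mA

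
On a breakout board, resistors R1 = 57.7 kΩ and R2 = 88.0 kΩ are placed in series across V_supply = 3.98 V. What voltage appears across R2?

V ≈ 2.40 V

Series total: ΣR = 57.7 + 88.0 = 145.7 kΩ.
By the voltage-divider rule, V = 3.98 × 88.00/145.7 = 2.404 V.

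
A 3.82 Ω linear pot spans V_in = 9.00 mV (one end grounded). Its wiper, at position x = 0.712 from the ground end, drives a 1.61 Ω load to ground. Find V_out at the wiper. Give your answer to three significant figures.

The pot divides into 1.100 Ω above the wiper and 2.720 Ω below.
(x·R_p) ‖ R_L = 1.011 Ω.
Loaded-divider output: V_out = 9.00 × 0.4790 = 4.311 mV.
(Unloaded: V_out = x·V_in = 6.41 mV.)

V_out ≈ 4.31 mV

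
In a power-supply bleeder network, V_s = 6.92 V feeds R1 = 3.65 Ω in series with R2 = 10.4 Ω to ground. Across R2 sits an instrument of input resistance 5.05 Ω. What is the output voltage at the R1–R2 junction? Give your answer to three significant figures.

V_out ≈ 3.34 V

R2 ‖ R_L = (10.4 × 5.05)/(10.4 + 5.05) = 3.399 Ω.
Then V_out = V_s · R2'/(R1 + R2') = 6.92 × 3.399/7.049 = 3.337 V.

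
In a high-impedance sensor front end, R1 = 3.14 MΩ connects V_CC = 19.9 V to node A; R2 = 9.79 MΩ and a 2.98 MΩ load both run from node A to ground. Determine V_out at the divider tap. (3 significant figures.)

V_out ≈ 8.38 V

First combine the lower leg with the load: R2 ‖ R_L = 2.285 MΩ.
Now apply the divider: V_out = 19.9 × 0.4212 = 8.381 V.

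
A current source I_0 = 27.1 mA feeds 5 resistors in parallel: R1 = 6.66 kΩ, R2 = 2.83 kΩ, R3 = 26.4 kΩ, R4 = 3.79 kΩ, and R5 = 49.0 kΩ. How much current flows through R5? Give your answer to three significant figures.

Total conductance ΣG = 1/6.66 + 1/2.83 + 1/26.4 + 1/3.79 + 1/49.0 = 0.8256 (units of 1/kΩ).
Current divider: I(R5) = I_0 · G_k/ΣG = 27.1 × (0.02041/0.8256) = 27.1 × 0.02472 = 0.6699 mA.

I ≈ 0.670 mA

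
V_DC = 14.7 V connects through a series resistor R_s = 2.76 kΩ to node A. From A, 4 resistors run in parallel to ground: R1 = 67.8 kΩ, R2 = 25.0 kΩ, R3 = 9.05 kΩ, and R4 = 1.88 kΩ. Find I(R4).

Parallel bank: R_p = 1/(1/67.8 + 1/25.0 + 1/9.05 + 1/1.88) = 1.434 kΩ.
V_A by voltage divider: V_A = 14.7 × 1.434/(2.76 + 1.434) = 5.027 V.
Branch current I = V_A/R4 = 5.027/1.88 = 2.674 mA.

I ≈ 2.67 mA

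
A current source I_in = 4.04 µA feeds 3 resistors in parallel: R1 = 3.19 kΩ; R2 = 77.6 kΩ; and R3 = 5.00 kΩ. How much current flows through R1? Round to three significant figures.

I ≈ 2.41 µA

Conductances: ΣG = 1/3.19 + 1/77.6 + 1/5.00 = 0.5264 (1/kΩ).
R1 takes the fraction G_k/ΣG = 0.3135/0.5264 = 0.5956, so I = 4.04 × 0.5956 = 2.406 µA.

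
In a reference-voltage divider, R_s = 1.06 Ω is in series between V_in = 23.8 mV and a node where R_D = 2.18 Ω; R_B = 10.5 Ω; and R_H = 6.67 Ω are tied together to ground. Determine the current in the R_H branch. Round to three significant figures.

I ≈ 2.04 mA

Combine the parallel branches: R_p = (1/2.18 + 1/10.5 + 1/6.67)⁻¹ = 1.421 Ω.
V_A by voltage divider: V_A = 23.8 × 1.421/(1.06 + 1.421) = 13.63 mV.
Branch current I = V_A/R_H = 13.63/6.67 = 2.044 mA.
(Equivalently: I_total = 9.594 mA, then current-divider fraction G_k/ΣG = 0.2130.)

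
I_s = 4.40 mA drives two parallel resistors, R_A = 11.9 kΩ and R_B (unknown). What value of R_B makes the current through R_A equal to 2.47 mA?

R_B ≈ 15.2 kΩ

The fraction through R_A equals R_B/(R_A+R_B).
2.47/4.40 = R_B/(R_A + R_B) → R_B = R_A · (0.5614)/(1 − 0.5614) = 11.9 × 1.280 = 15.23 kΩ.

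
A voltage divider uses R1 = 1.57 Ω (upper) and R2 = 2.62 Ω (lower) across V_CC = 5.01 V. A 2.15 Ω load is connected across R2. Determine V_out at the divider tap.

The load sits in parallel with R2, giving an effective lower resistance R2' = R2·R_L/(R2+R_L) = 1.181 Ω.
Voltage divider with the loaded lower leg: V_out = 5.01 × 1.181/(1.57 + 1.181) = 5.01 × 0.4293 = 2.151 V.

V_out ≈ 2.15 V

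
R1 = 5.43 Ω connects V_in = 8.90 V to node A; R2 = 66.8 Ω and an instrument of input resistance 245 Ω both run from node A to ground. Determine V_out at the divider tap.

First combine the lower leg with the load: R2 ‖ R_L = 52.49 Ω.
Now apply the divider: V_out = 8.90 × 0.9062 = 8.066 V.

V_out ≈ 8.07 V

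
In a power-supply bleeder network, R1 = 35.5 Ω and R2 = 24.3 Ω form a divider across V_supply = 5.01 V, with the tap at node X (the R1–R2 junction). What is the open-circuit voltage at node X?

V_th ≈ 2.04 V

With X open, the divider is unloaded: V_th = 5.01 × 24.3/59.80 = 2.036 V.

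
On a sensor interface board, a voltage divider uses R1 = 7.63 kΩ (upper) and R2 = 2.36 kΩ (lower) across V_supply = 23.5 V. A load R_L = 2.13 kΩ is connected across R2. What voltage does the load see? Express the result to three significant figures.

R2 ‖ R_L = (2.36 × 2.13)/(2.36 + 2.13) = 1.120 kΩ.
Voltage divider with the loaded lower leg: V_out = 23.5 × 1.120/(7.63 + 1.120) = 23.5 × 0.1280 = 3.007 V.

V_out ≈ 3.01 V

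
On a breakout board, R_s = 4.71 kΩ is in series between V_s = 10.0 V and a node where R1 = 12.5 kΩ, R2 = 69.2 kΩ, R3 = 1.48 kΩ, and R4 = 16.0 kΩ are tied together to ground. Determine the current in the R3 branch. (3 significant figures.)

I ≈ 1.37 mA

Equivalent of the parallel group: R_p = 1.201 kΩ.
V_A by voltage divider: V_A = 10.0 × 1.201/(4.71 + 1.201) = 2.032 V.
I(R3) = V_A / R3 = 2.032/1.48 = 1.373 mA.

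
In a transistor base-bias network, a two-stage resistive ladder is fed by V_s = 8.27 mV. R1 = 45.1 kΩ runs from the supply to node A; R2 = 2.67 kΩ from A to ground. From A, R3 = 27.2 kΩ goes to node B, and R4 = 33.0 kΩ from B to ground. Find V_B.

Node A sees R2 in parallel with the series input of stage 2, R3 + R4 = 60.20 kΩ.
Effective lower resistance at A: R2 ‖ 60.20 = 2.557 kΩ.
V_A = 8.27 × 2.557/(45.1 + 2.557) = 0.4437 mV.
Then the unloaded second divider: V_B = V_A × R4/(R3+R4) = 0.4437 × 0.5482 = 0.2432 mV.

V_B ≈ 0.243 mV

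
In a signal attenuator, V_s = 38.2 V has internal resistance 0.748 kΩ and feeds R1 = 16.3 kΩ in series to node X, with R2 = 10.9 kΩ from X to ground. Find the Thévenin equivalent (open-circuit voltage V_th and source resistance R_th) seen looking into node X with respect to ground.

R1' = 0.748 + 16.3 = 17.05 kΩ (source resistance + R1).
With X open, the divider is unloaded: V_th = 38.2 × 10.9/27.95 = 14.90 V.
Looking into X with the source shorted: R_th = R1'·R2/(R1'+R2) = 17.05 × 10.9/27.95 = 6.649 kΩ.

V_th ≈ 14.9 V, R_th ≈ 6.65 kΩ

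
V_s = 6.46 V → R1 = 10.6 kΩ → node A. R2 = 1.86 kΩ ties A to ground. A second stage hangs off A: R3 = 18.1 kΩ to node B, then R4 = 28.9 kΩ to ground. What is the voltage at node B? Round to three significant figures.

V_B ≈ 0.574 V

Node A sees R2 in parallel with the series input of stage 2, R3 + R4 = 47.00 kΩ.
R2 ‖ (R3+R4) = 1.789 kΩ.
First divider: V_A = V_s · 1.789/(10.6 + 1.789) = 0.9329 V.
Stage 2 is unloaded, so V_B = V_A · R4/(R3+R4) = 0.9329 × 28.9/47.00 = 0.5736 V.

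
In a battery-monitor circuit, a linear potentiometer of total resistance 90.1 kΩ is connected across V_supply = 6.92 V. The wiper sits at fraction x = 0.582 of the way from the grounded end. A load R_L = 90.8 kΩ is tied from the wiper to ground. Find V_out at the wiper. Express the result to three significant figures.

V_out ≈ 3.24 V

Lower segment x·R_p = 52.44 kΩ; upper segment (1−x)·R_p = 37.66 kΩ.
(x·R_p) ‖ R_L = 33.24 kΩ.
V_out = 6.92 × 33.24/(37.66 + 33.24) = 3.244 V.
(Unloaded: V_out = x·V_supply = 4.03 V.)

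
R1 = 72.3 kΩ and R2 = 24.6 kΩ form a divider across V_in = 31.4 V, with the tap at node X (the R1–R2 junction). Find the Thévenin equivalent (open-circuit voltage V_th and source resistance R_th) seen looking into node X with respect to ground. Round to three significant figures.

V_th ≈ 7.97 V, R_th ≈ 18.4 kΩ

V_th is the unloaded tap voltage: V_in · R2/(R1+R2) = 31.4 × 0.2539 = 7.972 V.
Zeroing V_in shorts the top of R1 to ground, so R_th = R1 ‖ R2 = 18.35 kΩ.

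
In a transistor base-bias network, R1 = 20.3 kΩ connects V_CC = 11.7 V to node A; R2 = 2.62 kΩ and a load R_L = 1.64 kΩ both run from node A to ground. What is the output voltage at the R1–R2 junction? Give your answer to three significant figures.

R2 ‖ R_L = (2.62 × 1.64)/(2.62 + 1.64) = 1.009 kΩ.
Then V_out = V_CC · R2'/(R1 + R2') = 11.7 × 1.009/21.31 = 0.5538 V.

V_out ≈ 0.554 V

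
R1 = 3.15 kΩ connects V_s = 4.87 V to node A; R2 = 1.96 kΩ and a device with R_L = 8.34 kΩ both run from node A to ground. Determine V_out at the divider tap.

First combine the lower leg with the load: R2 ‖ R_L = 1.587 kΩ.
Voltage divider with the loaded lower leg: V_out = 4.87 × 1.587/(3.15 + 1.587) = 4.87 × 0.3350 = 1.632 V.
(Unloaded it would be 1.87 V; the load pulls it down.)

V_out ≈ 1.63 V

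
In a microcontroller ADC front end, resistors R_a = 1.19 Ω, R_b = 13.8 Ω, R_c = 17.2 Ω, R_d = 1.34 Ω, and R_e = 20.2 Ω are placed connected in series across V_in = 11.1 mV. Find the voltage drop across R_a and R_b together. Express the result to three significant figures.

Total series resistance ΣR = 1.19 + 13.8 + 17.2 + 1.34 + 20.2 = 53.73 Ω.
R_{R_a..R_b} = 1.19 + 13.8 = 14.99 Ω.
Voltage divider: V = V_in · (14.99 / 53.73) = 11.1 × 0.2790 = 3.097 mV.

V ≈ 3.10 mV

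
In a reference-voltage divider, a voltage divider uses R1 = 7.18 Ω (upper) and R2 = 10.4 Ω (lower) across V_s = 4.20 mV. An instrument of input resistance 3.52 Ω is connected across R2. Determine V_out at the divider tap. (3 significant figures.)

R2 ‖ R_L = (10.4 × 3.52)/(10.4 + 3.52) = 2.630 Ω.
Voltage divider with the loaded lower leg: V_out = 4.20 × 2.630/(7.18 + 2.630) = 4.20 × 0.2681 = 1.126 mV.

V_out ≈ 1.13 mV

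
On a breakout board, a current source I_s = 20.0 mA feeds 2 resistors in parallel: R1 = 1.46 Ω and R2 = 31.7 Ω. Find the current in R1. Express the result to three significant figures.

Two-branch current divider: I_k = I_s · R_other/(R_1 + R_2).
I(R1) = 20.0 × 31.7/(1.46 + 31.7) = 20.0 × 0.9560 = 19.12 mA.

I ≈ 19.1 mA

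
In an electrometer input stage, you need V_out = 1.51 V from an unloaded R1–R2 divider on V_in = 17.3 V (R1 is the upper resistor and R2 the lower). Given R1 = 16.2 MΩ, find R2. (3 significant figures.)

The divider ratio is R2/(R1+R2) = 1.51/17.3 = 0.08728.
Rearranging, R2 = R1·k/(1−k) = 16.2 × 0.09563 = 1.549 MΩ.

R2 ≈ 1.55 MΩ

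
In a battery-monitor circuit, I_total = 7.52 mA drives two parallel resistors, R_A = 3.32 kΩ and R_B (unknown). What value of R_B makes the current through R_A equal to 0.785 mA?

R_B ≈ 0.387 kΩ

The fraction through R_A equals R_B/(R_A+R_B).
0.785/7.52 = R_B/(R_A + R_B) → R_B = R_A · (0.1044)/(1 − 0.1044) = 3.32 × 0.1166 = 0.3870 kΩ.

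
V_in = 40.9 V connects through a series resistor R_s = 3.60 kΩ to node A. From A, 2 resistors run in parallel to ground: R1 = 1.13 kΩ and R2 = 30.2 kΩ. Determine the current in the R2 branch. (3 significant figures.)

I ≈ 0.315 mA

Equivalent of the parallel group: R_p = 1.089 kΩ.
Node voltage V_A = V_in · R_p/(R_s + R_p) = 40.9 × 0.2323 = 9.500 V.
I(R2) = V_A / R2 = 9.500/30.2 = 0.3146 mA.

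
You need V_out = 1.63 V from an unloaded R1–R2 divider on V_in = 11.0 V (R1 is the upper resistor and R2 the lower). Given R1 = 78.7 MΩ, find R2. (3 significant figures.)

R2 ≈ 13.7 MΩ

Required fraction k = V_out/V_in = 0.1482.
So R2 = R1 · V_out/(V_in − V_out) = 78.7 × 1.63/(11.0 − 1.63) = 78.7 × 0.1740 = 13.69 MΩ.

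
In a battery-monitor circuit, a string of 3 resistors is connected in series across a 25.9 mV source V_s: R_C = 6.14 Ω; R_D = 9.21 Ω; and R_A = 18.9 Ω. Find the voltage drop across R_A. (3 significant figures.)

V ≈ 14.3 mV

Series total: ΣR = 6.14 + 9.21 + 18.9 = 34.25 Ω.
Voltage divider: V = V_s · (18.90 / 34.25) = 25.9 × 0.5518 = 14.29 mV.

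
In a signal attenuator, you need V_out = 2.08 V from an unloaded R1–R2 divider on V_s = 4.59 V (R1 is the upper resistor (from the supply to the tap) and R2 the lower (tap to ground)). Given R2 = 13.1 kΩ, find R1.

R1 ≈ 15.8 kΩ

V_out/V_s = R2/(R1+R2) = 0.4532.
So R1 = R2 · (V_s/V_out − 1) = 13.1 × (4.59/2.08 − 1) = 13.1 × 1.207 = 15.81 kΩ.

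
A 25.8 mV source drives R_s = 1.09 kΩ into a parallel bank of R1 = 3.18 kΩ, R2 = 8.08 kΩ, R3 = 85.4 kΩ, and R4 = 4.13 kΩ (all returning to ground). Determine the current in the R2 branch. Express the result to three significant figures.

I ≈ 1.82 µA

Equivalent of the parallel group: R_p = 1.445 kΩ.
Node voltage V_A = V_in · R_p/(R_s + R_p) = 25.8 × 0.5700 = 14.71 mV.
Branch current I = V_A/R2 = 14.71/8.08 = 1.820 µA.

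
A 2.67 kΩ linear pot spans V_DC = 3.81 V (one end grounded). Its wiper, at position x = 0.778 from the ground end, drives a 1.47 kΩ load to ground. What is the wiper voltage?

Split the track: R_lower = x·R_p = 2.077 kΩ, R_upper = (1−x)·R_p = 0.5927 kΩ.
R_L loads the lower segment: effective lower R = 0.8608 kΩ.
V_out = 3.81 × 0.8608/(0.5927 + 0.8608) = 2.256 V.

V_out ≈ 2.26 V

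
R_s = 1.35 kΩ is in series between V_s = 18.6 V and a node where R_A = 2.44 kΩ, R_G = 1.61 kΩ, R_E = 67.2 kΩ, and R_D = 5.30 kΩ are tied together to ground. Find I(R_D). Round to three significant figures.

I ≈ 1.32 mA

Combine the parallel branches: R_p = (1/2.44 + 1/1.61 + 1/67.2 + 1/5.30)⁻¹ = 0.8100 kΩ.
Node voltage V_A = V_s · R_p/(R_s + R_p) = 18.6 × 0.3750 = 6.975 V.
I(R_D) = V_A / R_D = 6.975/5.30 = 1.316 mA.
(Equivalently: I_total = 8.611 mA, then current-divider fraction G_k/ΣG = 0.1528.)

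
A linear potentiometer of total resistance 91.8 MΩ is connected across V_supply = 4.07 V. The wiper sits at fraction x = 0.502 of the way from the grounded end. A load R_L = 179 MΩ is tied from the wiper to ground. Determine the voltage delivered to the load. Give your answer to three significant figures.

Lower segment x·R_p = 46.08 MΩ; upper segment (1−x)·R_p = 45.72 MΩ.
(x·R_p) ‖ R_L = 36.65 MΩ.
Then V_out = V_supply · 36.65/(45.72 + 36.65) = 1.811 V.
(Unloaded: V_out = x·V_supply = 2.04 V.)

V_out ≈ 1.81 V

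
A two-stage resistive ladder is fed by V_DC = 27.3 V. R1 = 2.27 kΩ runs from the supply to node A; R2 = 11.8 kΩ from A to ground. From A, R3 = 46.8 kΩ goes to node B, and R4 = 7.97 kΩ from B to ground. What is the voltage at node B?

Looking into the second stage from A: R3 + R4 = 54.77 kΩ appears in parallel with R2.
Effective lower resistance at A: R2 ‖ 54.77 = 9.708 kΩ.
First divider: V_A = V_DC · 9.708/(2.27 + 9.708) = 22.13 V.
Stage 2 is unloaded, so V_B = V_A · R4/(R3+R4) = 22.13 × 7.97/54.77 = 3.220 V.

V_B ≈ 3.22 V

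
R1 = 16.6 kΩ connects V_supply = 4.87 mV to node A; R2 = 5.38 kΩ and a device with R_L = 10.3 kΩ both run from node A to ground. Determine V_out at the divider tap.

The load sits in parallel with R2, giving an effective lower resistance R2' = R2·R_L/(R2+R_L) = 3.534 kΩ.
Now apply the divider: V_out = 4.87 × 0.1755 = 0.8548 mV.
(Unloaded it would be 1.19 mV; the load pulls it down.)

V_out ≈ 0.855 mV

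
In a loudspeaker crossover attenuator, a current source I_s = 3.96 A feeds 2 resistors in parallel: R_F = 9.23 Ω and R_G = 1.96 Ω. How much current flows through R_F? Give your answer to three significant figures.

With just two branches, the current splits inversely with resistance.
So I = 3.96 × 1.96/11.19 = 0.6936 A.

I ≈ 0.694 A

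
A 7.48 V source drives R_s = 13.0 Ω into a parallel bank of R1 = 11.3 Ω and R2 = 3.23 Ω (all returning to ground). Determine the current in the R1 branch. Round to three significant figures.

Equivalent of the parallel group: R_p = 2.512 Ω.
V_A = 7.48 × 2.512/15.51 = 1.211 V.
Branch current I = V_A/R1 = 1.211/11.3 = 0.1072 A.

I ≈ 0.107 A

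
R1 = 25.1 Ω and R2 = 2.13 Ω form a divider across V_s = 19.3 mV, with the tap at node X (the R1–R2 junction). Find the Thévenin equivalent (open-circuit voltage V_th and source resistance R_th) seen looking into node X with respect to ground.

V_th ≈ 1.51 mV, R_th ≈ 1.96 Ω

Open-circuit (no load on X): V_th = V_s · R2/(R1 + R2) = 19.3 × 2.13/(25.10 + 2.13) = 1.510 mV.
Looking into X with the source shorted: R_th = R1·R2/(R1+R2) = 25.10 × 2.13/27.23 = 1.963 Ω.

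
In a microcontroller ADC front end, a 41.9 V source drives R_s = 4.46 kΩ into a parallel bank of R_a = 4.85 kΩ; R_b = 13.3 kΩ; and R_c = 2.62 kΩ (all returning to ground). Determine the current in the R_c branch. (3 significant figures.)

I ≈ 4.04 mA

Parallel bank: R_p = 1/(1/4.85 + 1/13.3 + 1/2.62) = 1.508 kΩ.
Node voltage V_A = V_in · R_p/(R_s + R_p) = 41.9 × 0.2527 = 10.59 V.
I(R_c) = V_A / R_c = 10.59/2.62 = 4.041 mA.
(Equivalently: I_total = 7.021 mA, then current-divider fraction G_k/ΣG = 0.5756.)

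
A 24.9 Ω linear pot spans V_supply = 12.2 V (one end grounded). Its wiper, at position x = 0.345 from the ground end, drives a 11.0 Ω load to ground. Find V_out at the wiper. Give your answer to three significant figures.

Lower segment x·R_p = 8.590 Ω; upper segment (1−x)·R_p = 16.31 Ω.
Lower segment in parallel with the load: 8.590 ‖ 11.0 = 4.824 Ω.
V_out = 12.2 × 4.824/(16.31 + 4.824) = 2.785 V.
(Unloaded: V_out = x·V_supply = 4.21 V.)

V_out ≈ 2.78 V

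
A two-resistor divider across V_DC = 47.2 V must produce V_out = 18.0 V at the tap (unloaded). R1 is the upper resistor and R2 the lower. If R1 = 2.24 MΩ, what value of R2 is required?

The divider ratio is R2/(R1+R2) = 18.0/47.2 = 0.3814.
R2 = R1 · 0.3814/(1 − 0.3814) = 1.381 MΩ.

R2 ≈ 1.38 MΩ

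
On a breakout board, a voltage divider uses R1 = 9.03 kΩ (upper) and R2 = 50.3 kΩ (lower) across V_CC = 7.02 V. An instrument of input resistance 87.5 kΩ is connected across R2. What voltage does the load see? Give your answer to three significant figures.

V_out ≈ 5.47 V

First combine the lower leg with the load: R2 ‖ R_L = 31.94 kΩ.
Then V_out = V_CC · R2'/(R1 + R2') = 7.02 × 31.94/40.97 = 5.473 V.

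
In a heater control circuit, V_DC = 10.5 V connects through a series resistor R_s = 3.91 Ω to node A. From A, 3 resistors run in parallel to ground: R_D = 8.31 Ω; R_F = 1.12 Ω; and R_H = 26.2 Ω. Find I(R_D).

Combine the parallel branches: R_p = (1/8.31 + 1/1.12 + 1/26.2)⁻¹ = 0.9511 Ω.
Node voltage V_A = V_DC · R_p/(R_s + R_p) = 10.5 × 0.1957 = 2.054 V.
Branch current I = V_A/R_D = 2.054/8.31 = 0.2472 A.

I ≈ 0.247 A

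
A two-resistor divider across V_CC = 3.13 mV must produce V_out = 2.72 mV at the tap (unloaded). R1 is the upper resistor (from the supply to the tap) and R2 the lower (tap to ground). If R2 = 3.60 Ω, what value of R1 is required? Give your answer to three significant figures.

R1 ≈ 0.543 Ω

V_out/V_CC = R2/(R1+R2) = 0.8690.
R1 = R2·(1/k − 1) = 3.60 × 0.1507 = 0.5426 Ω.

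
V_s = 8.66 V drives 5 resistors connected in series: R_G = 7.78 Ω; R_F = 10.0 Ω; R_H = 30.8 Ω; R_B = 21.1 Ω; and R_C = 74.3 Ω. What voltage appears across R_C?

V ≈ 4.47 V

ΣR = 7.78 + 10.0 + 30.8 + 21.1 + 74.3 = 144.0 Ω.
Voltage divider: V = V_s · (74.30 / 144.0) = 8.66 × 0.5160 = 4.469 V.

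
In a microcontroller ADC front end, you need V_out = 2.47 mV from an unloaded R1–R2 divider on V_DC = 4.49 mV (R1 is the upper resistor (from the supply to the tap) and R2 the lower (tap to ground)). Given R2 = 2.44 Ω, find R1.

R1 ≈ 2.00 Ω

The divider ratio is R2/(R1+R2) = 2.47/4.49 = 0.5501.
R1 = R2·(1/k − 1) = 2.44 × 0.8178 = 1.995 Ω.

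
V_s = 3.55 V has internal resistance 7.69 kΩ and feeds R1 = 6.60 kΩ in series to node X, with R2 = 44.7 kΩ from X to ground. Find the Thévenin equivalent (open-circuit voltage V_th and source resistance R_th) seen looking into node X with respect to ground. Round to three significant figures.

V_th ≈ 2.69 V, R_th ≈ 10.8 kΩ

R1' = 7.69 + 6.60 = 14.29 kΩ (source resistance + R1).
V_th is the unloaded tap voltage: V_s · R2/(R1'+R2) = 3.55 × 0.7578 = 2.690 V.
Zeroing V_s shorts the top of R1' to ground, so R_th = R1' ‖ R2 = 10.83 kΩ.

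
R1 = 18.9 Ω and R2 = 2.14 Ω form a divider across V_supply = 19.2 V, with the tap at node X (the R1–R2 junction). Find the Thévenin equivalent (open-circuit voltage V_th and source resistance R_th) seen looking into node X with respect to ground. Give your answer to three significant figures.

Open-circuit (no load on X): V_th = V_supply · R2/(R1 + R2) = 19.2 × 2.14/(18.90 + 2.14) = 1.953 V.
Zeroing V_supply shorts the top of R1 to ground, so R_th = R1 ‖ R2 = 1.922 Ω.

V_th ≈ 1.95 V, R_th ≈ 1.92 Ω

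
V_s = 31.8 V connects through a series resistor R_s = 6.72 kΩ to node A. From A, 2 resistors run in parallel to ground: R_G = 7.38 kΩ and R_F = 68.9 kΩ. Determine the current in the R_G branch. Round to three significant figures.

Combine the parallel branches: R_p = (1/7.38 + 1/68.9)⁻¹ = 6.666 kΩ.
V_A = 31.8 × 6.666/13.39 = 15.84 V.
I(R_G) = V_A / R_G = 15.84/7.38 = 2.146 mA.

I ≈ 2.15 mA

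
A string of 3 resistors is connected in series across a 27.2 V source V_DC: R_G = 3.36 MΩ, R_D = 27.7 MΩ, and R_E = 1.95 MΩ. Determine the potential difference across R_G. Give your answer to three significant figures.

V ≈ 2.77 V

Total series resistance ΣR = 3.36 + 27.7 + 1.95 = 33.01 MΩ.
Voltage divider: V = V_DC · (3.360 / 33.01) = 27.2 × 0.1018 = 2.769 V.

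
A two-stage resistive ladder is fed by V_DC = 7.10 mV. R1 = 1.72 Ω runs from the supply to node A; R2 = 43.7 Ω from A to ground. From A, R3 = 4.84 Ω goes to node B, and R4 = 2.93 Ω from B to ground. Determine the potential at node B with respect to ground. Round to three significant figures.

V_B ≈ 2.12 mV

Node A sees R2 in parallel with the series input of stage 2, R3 + R4 = 7.770 Ω.
R2 ‖ (R3+R4) = 6.597 Ω.
First divider: V_A = V_DC · 6.597/(1.72 + 6.597) = 5.632 mV.
V_B = V_A × 0.3771 = 2.124 mV.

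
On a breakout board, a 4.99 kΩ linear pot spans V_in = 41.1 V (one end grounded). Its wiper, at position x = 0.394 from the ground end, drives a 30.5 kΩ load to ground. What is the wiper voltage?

V_out ≈ 15.6 V

The pot divides into 3.024 kΩ above the wiper and 1.966 kΩ below.
(x·R_p) ‖ R_L = 1.847 kΩ.
Loaded-divider output: V_out = 41.1 × 0.3792 = 15.58 V.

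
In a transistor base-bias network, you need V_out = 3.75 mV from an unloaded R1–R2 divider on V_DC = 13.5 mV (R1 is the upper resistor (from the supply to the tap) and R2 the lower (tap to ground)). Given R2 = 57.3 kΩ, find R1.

The divider ratio is R2/(R1+R2) = 3.75/13.5 = 0.2778.
R1 = R2·(1/k − 1) = 57.3 × 2.600 = 149.0 kΩ.

R1 ≈ 149 kΩ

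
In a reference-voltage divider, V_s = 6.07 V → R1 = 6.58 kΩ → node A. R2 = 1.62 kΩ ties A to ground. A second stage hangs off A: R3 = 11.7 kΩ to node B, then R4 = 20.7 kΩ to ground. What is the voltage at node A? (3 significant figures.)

Node A sees R2 in parallel with the series input of stage 2, R3 + R4 = 32.40 kΩ.
R2 ‖ (R3+R4) = 1.543 kΩ.
V_A = 6.07 × 1.543/(6.58 + 1.543) = 1.153 V.

V_A ≈ 1.15 V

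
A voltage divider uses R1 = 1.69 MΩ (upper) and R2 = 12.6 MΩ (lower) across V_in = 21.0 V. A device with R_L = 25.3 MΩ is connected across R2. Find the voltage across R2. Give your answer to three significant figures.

V_out ≈ 17.5 V

First combine the lower leg with the load: R2 ‖ R_L = 8.411 MΩ.
Now apply the divider: V_out = 21.0 × 0.8327 = 17.49 V.
(Unloaded it would be 18.5 V; the load pulls it down.)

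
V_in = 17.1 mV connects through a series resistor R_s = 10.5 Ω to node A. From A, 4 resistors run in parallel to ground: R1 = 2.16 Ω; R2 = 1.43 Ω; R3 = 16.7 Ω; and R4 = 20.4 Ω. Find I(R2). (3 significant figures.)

I ≈ 0.833 mA

Equivalent of the parallel group: R_p = 0.7867 Ω.
Node voltage V_A = V_in · R_p/(R_s + R_p) = 17.1 × 0.06970 = 1.192 mV.
Branch current I = V_A/R2 = 1.192/1.43 = 0.8335 mA.
(Check via current divider: I_total = 1.515 mA; share G_k/ΣG = 0.5501 → same result.)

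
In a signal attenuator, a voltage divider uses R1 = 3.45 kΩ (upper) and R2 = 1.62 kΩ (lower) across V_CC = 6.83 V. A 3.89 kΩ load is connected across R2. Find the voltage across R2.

The load sits in parallel with R2, giving an effective lower resistance R2' = R2·R_L/(R2+R_L) = 1.144 kΩ.
Then V_out = V_CC · R2'/(R1 + R2') = 6.83 × 1.144/4.594 = 1.700 V.

V_out ≈ 1.70 V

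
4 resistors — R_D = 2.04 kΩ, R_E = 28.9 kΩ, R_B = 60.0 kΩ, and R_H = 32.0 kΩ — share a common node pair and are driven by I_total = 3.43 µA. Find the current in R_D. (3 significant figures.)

I ≈ 2.94 µA

Total conductance ΣG = 1/2.04 + 1/28.9 + 1/60.0 + 1/32.0 = 0.5727 (units of 1/kΩ).
By the current-divider rule, I = I_total · G_k/ΣG = 3.43 × 0.8559 = 2.936 µA.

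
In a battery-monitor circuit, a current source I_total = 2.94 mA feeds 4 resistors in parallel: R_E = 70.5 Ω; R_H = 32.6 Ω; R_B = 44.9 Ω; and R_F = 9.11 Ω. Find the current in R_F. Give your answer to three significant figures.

Total conductance ΣG = 1/70.5 + 1/32.6 + 1/44.9 + 1/9.11 = 0.1769 (units of 1/Ω).
By the current-divider rule, I = I_total · G_k/ΣG = 2.94 × 0.6205 = 1.824 mA.

I ≈ 1.82 mA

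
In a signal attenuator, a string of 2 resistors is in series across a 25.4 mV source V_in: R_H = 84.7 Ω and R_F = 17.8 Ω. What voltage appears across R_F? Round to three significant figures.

ΣR = 84.7 + 17.8 = 102.5 Ω.
Voltage divider: V = V_in · (17.80 / 102.5) = 25.4 × 0.1737 = 4.411 mV.

V ≈ 4.41 mV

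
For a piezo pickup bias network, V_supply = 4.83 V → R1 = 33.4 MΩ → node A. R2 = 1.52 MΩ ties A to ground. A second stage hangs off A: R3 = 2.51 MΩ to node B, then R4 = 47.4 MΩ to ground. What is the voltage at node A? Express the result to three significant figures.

The second stage (R3 + R4 = 49.91 MΩ) loads node A in parallel with R2.
Effective lower resistance at A: R2 ‖ 49.91 = 1.475 MΩ.
First divider: V_A = V_supply · 1.475/(33.4 + 1.475) = 0.2043 V.

V_A ≈ 0.204 V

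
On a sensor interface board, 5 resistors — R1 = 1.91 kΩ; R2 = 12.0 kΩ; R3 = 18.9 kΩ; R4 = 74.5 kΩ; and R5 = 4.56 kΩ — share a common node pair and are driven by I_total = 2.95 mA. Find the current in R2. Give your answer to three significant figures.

I ≈ 0.275 mA

Conductances: ΣG = 1/1.91 + 1/12.0 + 1/18.9 + 1/74.5 + 1/4.56 = 0.8925 (1/kΩ).
R2 takes the fraction G_k/ΣG = 0.08333/0.8925 = 0.09337, so I = 2.95 × 0.09337 = 0.2754 mA.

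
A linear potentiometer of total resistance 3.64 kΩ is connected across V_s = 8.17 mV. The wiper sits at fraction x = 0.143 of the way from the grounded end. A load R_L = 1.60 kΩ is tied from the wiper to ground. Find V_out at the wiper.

The pot divides into 3.119 kΩ above the wiper and 0.5205 kΩ below.
(x·R_p) ‖ R_L = 0.3927 kΩ.
Then V_out = V_s · 0.3927/(3.119 + 0.3927) = 0.9136 mV.
(Unloaded: V_out = x·V_s = 1.17 mV.)

V_out ≈ 0.914 mV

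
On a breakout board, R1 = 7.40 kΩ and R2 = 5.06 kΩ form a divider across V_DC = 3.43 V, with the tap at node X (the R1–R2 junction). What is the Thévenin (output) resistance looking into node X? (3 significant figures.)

R_th ≈ 3.01 kΩ

Zeroing V_DC shorts the top of R1 to ground, so R_th = R1 ‖ R2 = 3.005 kΩ.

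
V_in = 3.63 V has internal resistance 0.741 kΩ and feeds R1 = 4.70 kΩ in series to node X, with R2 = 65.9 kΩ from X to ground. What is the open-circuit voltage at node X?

V_th ≈ 3.35 V

R1' = 0.741 + 4.70 = 5.441 kΩ (source resistance + R1).
With X open, the divider is unloaded: V_th = 3.63 × 65.9/71.34 = 3.353 V.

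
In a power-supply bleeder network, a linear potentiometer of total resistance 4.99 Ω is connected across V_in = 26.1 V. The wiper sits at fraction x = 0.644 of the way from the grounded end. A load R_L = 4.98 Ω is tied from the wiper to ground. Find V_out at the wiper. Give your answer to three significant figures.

The pot divides into 1.776 Ω above the wiper and 3.214 Ω below.
(x·R_p) ‖ R_L = 1.953 Ω.
V_out = 26.1 × 1.953/(1.776 + 1.953) = 13.67 V.

V_out ≈ 13.7 V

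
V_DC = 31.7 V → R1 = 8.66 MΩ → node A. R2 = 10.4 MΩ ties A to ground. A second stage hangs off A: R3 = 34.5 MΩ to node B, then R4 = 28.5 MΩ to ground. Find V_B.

Node A sees R2 in parallel with the series input of stage 2, R3 + R4 = 63.00 MΩ.
R2 ‖ (R3+R4) = 8.926 MΩ.
V_A = 31.7 × 8.926/(8.66 + 8.926) = 16.09 V.
V_B = V_A × 0.4524 = 7.279 V.

V_B ≈ 7.28 V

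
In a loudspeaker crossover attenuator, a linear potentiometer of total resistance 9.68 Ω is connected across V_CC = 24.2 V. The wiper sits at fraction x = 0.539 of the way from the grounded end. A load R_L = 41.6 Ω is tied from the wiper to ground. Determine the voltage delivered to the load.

The pot divides into 4.462 Ω above the wiper and 5.218 Ω below.
Lower segment in parallel with the load: 5.218 ‖ 41.6 = 4.636 Ω.
V_out = 24.2 × 4.636/(4.462 + 4.636) = 12.33 V.

V_out ≈ 12.3 V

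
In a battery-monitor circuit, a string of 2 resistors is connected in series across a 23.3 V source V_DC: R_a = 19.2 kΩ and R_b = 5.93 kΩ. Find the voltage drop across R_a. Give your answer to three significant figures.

V ≈ 17.8 V

Series total: ΣR = 19.2 + 5.93 = 25.13 kΩ.
By the voltage-divider rule, V = 23.3 × 19.20/25.13 = 17.80 V.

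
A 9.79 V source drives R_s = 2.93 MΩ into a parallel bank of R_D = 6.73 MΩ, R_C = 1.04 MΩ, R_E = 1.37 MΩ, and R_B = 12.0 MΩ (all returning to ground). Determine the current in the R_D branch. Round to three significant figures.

I ≈ 0.219 µA

Combine the parallel branches: R_p = (1/6.73 + 1/1.04 + 1/1.37 + 1/12.0)⁻¹ = 0.5199 MΩ.
V_A = 9.79 × 0.5199/3.450 = 1.475 V.
I(R_D) = V_A / R_D = 1.475/6.73 = 0.2192 µA.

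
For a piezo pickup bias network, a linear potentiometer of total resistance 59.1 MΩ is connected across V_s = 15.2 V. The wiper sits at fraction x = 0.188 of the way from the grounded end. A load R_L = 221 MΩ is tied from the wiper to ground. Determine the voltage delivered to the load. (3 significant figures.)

Split the track: R_lower = x·R_p = 11.11 MΩ, R_upper = (1−x)·R_p = 47.99 MΩ.
R_L loads the lower segment: effective lower R = 10.58 MΩ.
V_out = 15.2 × 10.58/(47.99 + 10.58) = 2.746 V.
(Unloaded: V_out = x·V_s = 2.86 V.)

V_out ≈ 2.75 V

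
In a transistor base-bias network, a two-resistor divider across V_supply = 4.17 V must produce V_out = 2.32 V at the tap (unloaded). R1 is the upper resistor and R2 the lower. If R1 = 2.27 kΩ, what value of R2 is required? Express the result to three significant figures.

R2 ≈ 2.85 kΩ

V_out/V_supply = R2/(R1+R2) = 0.5564.
Rearranging, R2 = R1·k/(1−k) = 2.27 × 1.254 = 2.847 kΩ.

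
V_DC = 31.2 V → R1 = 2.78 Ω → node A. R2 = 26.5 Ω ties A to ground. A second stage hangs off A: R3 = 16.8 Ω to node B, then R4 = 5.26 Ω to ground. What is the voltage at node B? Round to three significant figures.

Node A sees R2 in parallel with the series input of stage 2, R3 + R4 = 22.06 Ω.
R2 ‖ (R3+R4) = 12.04 Ω.
V_A = 31.2 × 12.04/(2.78 + 12.04) = 25.35 V.
V_B = V_A × 0.2384 = 6.044 V.

V_B ≈ 6.04 V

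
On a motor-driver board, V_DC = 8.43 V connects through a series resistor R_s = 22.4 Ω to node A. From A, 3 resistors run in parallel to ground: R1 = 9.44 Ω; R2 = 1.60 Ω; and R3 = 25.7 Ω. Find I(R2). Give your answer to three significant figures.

Combine the parallel branches: R_p = (1/9.44 + 1/1.60 + 1/25.7)⁻¹ = 1.299 Ω.
V_A = 8.43 × 1.299/23.70 = 0.4621 V.
I(R2) = V_A / R2 = 0.4621/1.60 = 0.2888 A.

I ≈ 0.289 A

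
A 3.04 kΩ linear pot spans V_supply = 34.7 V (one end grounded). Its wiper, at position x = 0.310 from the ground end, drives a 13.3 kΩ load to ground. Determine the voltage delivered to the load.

The pot divides into 2.098 kΩ above the wiper and 0.9424 kΩ below.
Lower segment in parallel with the load: 0.9424 ‖ 13.3 = 0.8800 kΩ.
V_out = 34.7 × 0.8800/(2.098 + 0.8800) = 10.26 V.
(Unloaded: V_out = x·V_supply = 10.8 V.)

V_out ≈ 10.3 V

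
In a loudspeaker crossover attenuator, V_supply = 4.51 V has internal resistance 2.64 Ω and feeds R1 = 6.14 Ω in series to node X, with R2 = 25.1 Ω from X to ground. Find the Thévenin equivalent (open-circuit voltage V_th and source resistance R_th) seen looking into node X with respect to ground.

V_th ≈ 3.34 V, R_th ≈ 6.50 Ω

R1' = 2.64 + 6.14 = 8.780 Ω (source resistance + R1).
Open-circuit (no load on X): V_th = V_supply · R2/(R1' + R2) = 4.51 × 25.1/(8.780 + 25.1) = 3.341 V.
Zeroing V_supply shorts the top of R1' to ground, so R_th = R1' ‖ R2 = 6.505 Ω.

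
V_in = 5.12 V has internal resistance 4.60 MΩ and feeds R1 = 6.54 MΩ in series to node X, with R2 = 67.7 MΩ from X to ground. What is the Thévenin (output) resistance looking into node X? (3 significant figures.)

R1' = 4.60 + 6.54 = 11.14 MΩ (source resistance + R1).
Zeroing V_in shorts the top of R1' to ground, so R_th = R1' ‖ R2 = 9.566 MΩ.

R_th ≈ 9.57 MΩ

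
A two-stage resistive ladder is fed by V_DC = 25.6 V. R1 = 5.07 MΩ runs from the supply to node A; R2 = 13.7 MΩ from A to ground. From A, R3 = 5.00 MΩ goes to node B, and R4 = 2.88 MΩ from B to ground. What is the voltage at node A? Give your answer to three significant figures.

V_A ≈ 12.7 V

The second stage (R3 + R4 = 7.880 MΩ) loads node A in parallel with R2.
Effective lower resistance at A: R2 ‖ 7.880 = 5.003 MΩ.
First divider: V_A = V_DC · 5.003/(5.07 + 5.003) = 12.71 V.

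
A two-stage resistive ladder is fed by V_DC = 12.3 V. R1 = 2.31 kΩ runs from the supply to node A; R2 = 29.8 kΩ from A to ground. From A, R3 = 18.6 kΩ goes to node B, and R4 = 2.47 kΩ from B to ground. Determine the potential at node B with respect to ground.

Looking into the second stage from A: R3 + R4 = 21.07 kΩ appears in parallel with R2.
Effective lower resistance at A: R2 ‖ 21.07 = 12.34 kΩ.
V_A = 12.3 × 12.34/(2.31 + 12.34) = 10.36 V.
V_B = V_A × 0.1172 = 1.215 V.

V_B ≈ 1.21 V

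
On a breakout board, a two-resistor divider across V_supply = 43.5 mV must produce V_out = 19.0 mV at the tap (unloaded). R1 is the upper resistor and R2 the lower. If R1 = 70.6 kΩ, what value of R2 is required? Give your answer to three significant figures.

V_out/V_supply = R2/(R1+R2) = 0.4368.
R2 = R1 · 0.4368/(1 − 0.4368) = 54.75 kΩ.

R2 ≈ 54.8 kΩ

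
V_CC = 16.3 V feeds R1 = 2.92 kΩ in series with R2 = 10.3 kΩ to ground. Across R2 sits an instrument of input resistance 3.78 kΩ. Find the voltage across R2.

V_out ≈ 7.93 V

R2 ‖ R_L = (10.3 × 3.78)/(10.3 + 3.78) = 2.765 kΩ.
Then V_out = V_CC · R2'/(R1 + R2') = 16.3 × 2.765/5.685 = 7.928 V.
(Unloaded it would be 12.7 V; the load pulls it down.)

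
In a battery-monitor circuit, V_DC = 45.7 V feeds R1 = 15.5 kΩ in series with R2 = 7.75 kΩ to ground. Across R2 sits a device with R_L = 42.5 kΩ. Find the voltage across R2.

V_out ≈ 13.6 V

R2 ‖ R_L = (7.75 × 42.5)/(7.75 + 42.5) = 6.555 kΩ.
Then V_out = V_DC · R2'/(R1 + R2') = 45.7 × 6.555/22.05 = 13.58 V.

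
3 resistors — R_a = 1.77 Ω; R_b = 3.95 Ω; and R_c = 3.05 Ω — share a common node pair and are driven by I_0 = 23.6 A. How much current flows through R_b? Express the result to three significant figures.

Total conductance ΣG = 1/1.77 + 1/3.95 + 1/3.05 = 1.146 (units of 1/Ω).
Current divider: I(R_b) = I_0 · G_k/ΣG = 23.6 × (0.2532/1.146) = 23.6 × 0.2209 = 5.213 A.

I ≈ 5.21 A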